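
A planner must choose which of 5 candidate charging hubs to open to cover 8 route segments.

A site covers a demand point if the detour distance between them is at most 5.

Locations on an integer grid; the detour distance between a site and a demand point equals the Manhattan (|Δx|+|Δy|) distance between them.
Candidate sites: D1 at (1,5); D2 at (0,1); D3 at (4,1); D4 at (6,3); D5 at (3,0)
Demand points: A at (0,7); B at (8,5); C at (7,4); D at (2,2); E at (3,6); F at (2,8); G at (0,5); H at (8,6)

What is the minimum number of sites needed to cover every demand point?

2

Coverage sets (demand points within 5 of each site):
  D1: {A, D, E, F, G}
  D2: {D, G}
  D3: {D}
  D4: {B, C, D, H}
  D5: {D}
No single site covers all 8 demand points.
But {D1, D4} covers everything, so the minimum is 2.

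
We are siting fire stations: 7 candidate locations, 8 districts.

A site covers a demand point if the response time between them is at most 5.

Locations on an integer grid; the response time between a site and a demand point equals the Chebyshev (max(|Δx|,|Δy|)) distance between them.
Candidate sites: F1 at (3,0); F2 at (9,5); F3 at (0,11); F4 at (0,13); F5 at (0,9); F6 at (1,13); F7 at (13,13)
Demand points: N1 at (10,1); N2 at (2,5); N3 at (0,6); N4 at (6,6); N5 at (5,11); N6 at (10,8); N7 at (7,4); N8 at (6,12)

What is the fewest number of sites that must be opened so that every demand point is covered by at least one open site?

3

Coverage sets (demand points within 5 of each site):
  F1: {N2, N7}
  F2: {N1, N4, N6, N7}
  F3: {N3, N5}
  F4: {N5}
  F5: {N2, N3, N5}
  F6: {N5, N8}
  F7: {N6}
No 2 sites suffice: every size-2 union leaves at least one demand point uncovered.
But {F2, F5, F6} covers everything, so the minimum is 3.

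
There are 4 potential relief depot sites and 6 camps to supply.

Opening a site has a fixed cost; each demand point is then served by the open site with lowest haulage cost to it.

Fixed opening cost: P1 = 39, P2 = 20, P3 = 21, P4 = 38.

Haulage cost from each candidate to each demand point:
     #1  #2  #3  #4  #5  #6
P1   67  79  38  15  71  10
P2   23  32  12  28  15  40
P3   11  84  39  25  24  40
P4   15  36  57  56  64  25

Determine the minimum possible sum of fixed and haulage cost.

Open {P1, P2}: assign each demand point to its cheapest open site.
  #1→P2 23, #2→P2 32, #3→P2 12, #4→P1 15, #5→P2 15, #6→P1 10
  haulage cost 107, fixed 59 → total 166.
Compare {P2}: haulage cost 150 + fixed 20 = 170.
Compare {P1, P2, P3}: haulage cost 95 + fixed 80 = 175.
Compare {P2, P3}: haulage cost 135 + fixed 41 = 176.
All other subsets cost ≥ 170. Minimum total cost: 166.

166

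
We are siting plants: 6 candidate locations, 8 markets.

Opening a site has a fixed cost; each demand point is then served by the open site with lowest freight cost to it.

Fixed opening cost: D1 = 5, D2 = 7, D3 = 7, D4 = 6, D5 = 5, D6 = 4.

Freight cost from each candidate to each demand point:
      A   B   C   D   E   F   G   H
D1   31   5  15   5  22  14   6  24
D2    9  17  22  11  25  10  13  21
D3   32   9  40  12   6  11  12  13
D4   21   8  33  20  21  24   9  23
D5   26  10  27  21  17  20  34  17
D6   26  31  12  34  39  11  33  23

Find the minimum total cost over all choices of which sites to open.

Open {D1, D2, D3}: assign each demand point to its cheapest open site.
  A→D2 9, B→D1 5, C→D1 15, D→D1 5, E→D3 6, F→D2 10, G→D1 6, H→D3 13
  freight cost 69, fixed 19 → total 88.
Compare {D1, D2, D3, D6}: freight cost 66 + fixed 23 = 89.
Compare {D1, D2, D3, D5}: freight cost 69 + fixed 24 = 93.
Compare {D1, D2, D3, D4}: freight cost 69 + fixed 25 = 94.
All other subsets cost ≥ 89. Minimum total cost: 88.

88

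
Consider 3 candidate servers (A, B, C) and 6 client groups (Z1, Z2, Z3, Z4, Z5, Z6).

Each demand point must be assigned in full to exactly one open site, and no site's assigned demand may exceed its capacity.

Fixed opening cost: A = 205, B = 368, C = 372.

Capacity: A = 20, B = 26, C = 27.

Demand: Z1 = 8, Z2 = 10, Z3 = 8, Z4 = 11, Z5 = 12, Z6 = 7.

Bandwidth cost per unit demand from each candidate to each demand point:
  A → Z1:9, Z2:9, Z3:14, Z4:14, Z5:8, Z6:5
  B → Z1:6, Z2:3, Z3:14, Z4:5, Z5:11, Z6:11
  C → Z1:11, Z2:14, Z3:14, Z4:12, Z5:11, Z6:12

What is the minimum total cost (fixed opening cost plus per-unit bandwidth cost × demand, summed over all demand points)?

Open {A, B, C}; cheapest assignment that respects the capacities:
  A (cap 20, load 19): Z5, Z6 — cost 12×8 + 7×5 = 131
  B (cap 26, load 21): Z2, Z4 — cost 10×3 + 11×5 = 85
  C (cap 27, load 16): Z1, Z3 — cost 8×11 + 8×14 = 200
  Shipping 416, fixed 945 → total 1361.
  Any other capacity-feasible assignment to {A, B, C} ships for at least 416.
Total demand is 56 and no other set of sites has combined capacity ≥ 56, so {A, B, C} is the only feasible choice of open sites. Minimum: 1361.

1361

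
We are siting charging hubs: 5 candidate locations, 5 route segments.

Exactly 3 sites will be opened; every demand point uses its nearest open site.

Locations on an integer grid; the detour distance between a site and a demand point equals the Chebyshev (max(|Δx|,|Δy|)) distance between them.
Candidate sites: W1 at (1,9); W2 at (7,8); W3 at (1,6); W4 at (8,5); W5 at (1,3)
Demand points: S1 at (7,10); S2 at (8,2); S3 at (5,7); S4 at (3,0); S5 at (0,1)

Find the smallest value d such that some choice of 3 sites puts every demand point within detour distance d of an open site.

3

Open {W2, W4, W5}.
  Farthest demand point is S2 at detour distance 3 (to W4); all others are ≤ 3.
With {W1, W3, W4} the worst case is 5.
With {W1, W4, W5} the worst case is 5.
No size-3 selection achieves below 3.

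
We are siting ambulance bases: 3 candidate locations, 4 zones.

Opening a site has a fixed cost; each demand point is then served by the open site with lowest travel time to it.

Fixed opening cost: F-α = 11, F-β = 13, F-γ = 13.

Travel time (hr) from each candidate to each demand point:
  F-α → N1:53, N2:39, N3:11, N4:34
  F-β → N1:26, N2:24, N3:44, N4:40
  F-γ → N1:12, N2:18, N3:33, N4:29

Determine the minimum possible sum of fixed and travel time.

Open {F-α, F-γ}: assign each demand point to its cheapest open site.
  N1→F-γ 12, N2→F-γ 18, N3→F-α 11, N4→F-γ 29
  travel time 70, fixed 24 → total 94.
Compare {F-γ}: travel time 92 + fixed 13 = 105.
Compare {F-α, F-β, F-γ}: travel time 70 + fixed 37 = 107.
Compare {F-β, F-γ}: travel time 92 + fixed 26 = 118.
All other subsets cost ≥ 105. Minimum total cost: 94.

94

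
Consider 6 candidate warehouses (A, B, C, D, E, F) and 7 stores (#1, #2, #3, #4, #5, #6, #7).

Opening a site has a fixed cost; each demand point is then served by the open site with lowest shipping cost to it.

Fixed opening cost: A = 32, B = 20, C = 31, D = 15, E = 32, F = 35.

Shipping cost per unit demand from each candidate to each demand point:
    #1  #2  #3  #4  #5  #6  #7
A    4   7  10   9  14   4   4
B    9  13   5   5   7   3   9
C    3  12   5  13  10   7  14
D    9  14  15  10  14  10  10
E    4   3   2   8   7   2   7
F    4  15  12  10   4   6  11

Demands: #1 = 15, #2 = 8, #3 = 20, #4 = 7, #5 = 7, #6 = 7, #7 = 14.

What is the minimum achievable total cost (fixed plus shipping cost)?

Open {A, B, E}: assign each demand point to its cheapest open site.
  #1→A 15×4=60, #2→E 8×3=24, #3→E 20×2=40, #4→B 7×5=35, #5→B 7×7=49, #6→E 7×2=14, #7→A 14×4=56
  shipping cost 278, fixed 84 → total 362.
Compare {A, E}: shipping cost 299 + fixed 64 = 363.
Compare {B, E}: shipping cost 320 + fixed 52 = 372.
Compare {E}: shipping cost 341 + fixed 32 = 373.
All other subsets cost ≥ 363. Minimum total cost: 362.

362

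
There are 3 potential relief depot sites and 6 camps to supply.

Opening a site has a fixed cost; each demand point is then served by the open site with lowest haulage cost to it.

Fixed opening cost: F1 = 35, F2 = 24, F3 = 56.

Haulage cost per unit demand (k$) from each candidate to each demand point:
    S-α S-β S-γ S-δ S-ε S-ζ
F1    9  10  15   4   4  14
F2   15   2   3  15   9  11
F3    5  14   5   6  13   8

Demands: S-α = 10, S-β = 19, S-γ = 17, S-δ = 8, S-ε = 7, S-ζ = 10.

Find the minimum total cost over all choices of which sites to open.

Open {F1, F2, F3}: assign each demand point to its cheapest open site.
  S-α→F3 10×5=50, S-β→F2 19×2=38, S-γ→F2 17×3=51, S-δ→F1 8×4=32, S-ε→F1 7×4=28, S-ζ→F3 10×8=80
  haulage cost 279, fixed 115 → total 394.
Compare {F1, F2}: haulage cost 349 + fixed 59 = 408.
Compare {F2, F3}: haulage cost 330 + fixed 80 = 410.
Compare {F2}: haulage cost 532 + fixed 24 = 556.
All other subsets cost ≥ 408. Minimum total cost: 394.

394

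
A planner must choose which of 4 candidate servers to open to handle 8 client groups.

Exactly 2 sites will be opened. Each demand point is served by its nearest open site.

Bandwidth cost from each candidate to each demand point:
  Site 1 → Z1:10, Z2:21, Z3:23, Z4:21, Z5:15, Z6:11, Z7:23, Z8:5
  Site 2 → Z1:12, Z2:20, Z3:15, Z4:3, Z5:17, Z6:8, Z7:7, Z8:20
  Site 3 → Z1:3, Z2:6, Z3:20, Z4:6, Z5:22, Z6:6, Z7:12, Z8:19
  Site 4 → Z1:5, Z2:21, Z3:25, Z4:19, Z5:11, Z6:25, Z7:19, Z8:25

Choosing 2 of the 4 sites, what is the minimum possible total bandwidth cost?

Open {Site 1, Site 3}.
  Z1→Site 3 3, Z2→Site 3 6, Z3→Site 3 20, Z4→Site 3 6, Z5→Site 1 15, Z6→Site 3 6, Z7→Site 3 12, Z8→Site 1 5  ⇒ total 73.
Compare {Site 2, Site 3}: total 76.
Compare {Site 1, Site 2}: total 83.
No size-2 selection does better; minimum is 73.

73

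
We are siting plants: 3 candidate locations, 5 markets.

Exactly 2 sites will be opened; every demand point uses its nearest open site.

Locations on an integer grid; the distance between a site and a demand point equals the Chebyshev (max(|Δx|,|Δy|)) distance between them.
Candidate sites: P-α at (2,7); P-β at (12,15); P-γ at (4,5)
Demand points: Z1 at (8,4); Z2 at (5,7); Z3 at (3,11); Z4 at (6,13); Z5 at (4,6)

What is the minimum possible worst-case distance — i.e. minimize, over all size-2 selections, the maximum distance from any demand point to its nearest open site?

6

Open {P-α, P-β}.
  Farthest demand point is Z1 at distance 6 (to P-α); all others are ≤ 6.
With {P-α, P-γ} the worst case is 6.
With {P-β, P-γ} the worst case is 6.
No size-2 selection achieves below 6.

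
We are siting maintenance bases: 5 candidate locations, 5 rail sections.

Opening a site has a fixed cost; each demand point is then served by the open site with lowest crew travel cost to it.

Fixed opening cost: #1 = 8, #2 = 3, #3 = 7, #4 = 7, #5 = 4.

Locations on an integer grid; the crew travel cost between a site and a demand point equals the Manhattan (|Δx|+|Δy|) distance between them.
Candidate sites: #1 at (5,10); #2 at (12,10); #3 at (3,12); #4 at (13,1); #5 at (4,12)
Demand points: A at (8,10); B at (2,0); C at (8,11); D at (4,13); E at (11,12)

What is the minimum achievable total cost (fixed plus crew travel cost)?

Open {#2, #5}: assign each demand point to its cheapest open site.
  A→#2 4, B→#5 14, C→#2 5, D→#5 1, E→#2 3
  crew travel cost 27, fixed 7 → total 34.
Compare {#5}: crew travel cost 33 + fixed 4 = 37.
Compare {#2, #3}: crew travel cost 27 + fixed 10 = 37.
Compare {#1, #2}: crew travel cost 27 + fixed 11 = 38.
All other subsets cost ≥ 37. Minimum total cost: 34.

34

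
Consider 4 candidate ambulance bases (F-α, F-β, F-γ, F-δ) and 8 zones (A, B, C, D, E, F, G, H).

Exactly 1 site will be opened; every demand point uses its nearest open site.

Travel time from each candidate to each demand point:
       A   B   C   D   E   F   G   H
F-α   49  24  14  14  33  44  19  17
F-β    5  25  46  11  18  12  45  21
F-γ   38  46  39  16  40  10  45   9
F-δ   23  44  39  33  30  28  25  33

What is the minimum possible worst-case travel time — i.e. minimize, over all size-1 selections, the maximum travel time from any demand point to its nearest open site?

Open {F-δ}.
  Farthest demand point is B at travel time 44 (to F-δ); all others are ≤ 44.
With {F-β} the worst case is 46.
With {F-γ} the worst case is 46.
No size-1 selection achieves below 44.

44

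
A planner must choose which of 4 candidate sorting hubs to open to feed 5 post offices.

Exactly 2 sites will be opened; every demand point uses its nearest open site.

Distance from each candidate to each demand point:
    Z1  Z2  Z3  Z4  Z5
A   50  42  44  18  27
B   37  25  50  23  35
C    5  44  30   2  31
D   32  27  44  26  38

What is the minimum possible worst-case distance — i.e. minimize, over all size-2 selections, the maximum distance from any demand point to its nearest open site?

Open {B, C}.
  Farthest demand point is Z5 at distance 31 (to C); all others are ≤ 31.
With {C, D} the worst case is 31.
With {A, C} the worst case is 42.
No size-2 selection achieves below 31.

31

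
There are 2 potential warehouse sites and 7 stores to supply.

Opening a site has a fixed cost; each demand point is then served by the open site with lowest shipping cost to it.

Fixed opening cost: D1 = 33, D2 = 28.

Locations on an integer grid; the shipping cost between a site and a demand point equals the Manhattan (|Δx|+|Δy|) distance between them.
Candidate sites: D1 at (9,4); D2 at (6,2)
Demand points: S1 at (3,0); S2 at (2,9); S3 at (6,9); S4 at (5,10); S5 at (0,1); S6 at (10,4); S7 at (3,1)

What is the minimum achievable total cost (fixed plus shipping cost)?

77

Open {D2}: assign each demand point to its cheapest open site.
  S1→D2 5, S2→D2 11, S3→D2 7, S4→D2 9, S5→D2 7, S6→D2 6, S7→D2 4
  shipping cost 49, fixed 28 → total 77.
Compare {D1}: shipping cost 62 + fixed 33 = 95.
Compare {D1, D2}: shipping cost 44 + fixed 61 = 105.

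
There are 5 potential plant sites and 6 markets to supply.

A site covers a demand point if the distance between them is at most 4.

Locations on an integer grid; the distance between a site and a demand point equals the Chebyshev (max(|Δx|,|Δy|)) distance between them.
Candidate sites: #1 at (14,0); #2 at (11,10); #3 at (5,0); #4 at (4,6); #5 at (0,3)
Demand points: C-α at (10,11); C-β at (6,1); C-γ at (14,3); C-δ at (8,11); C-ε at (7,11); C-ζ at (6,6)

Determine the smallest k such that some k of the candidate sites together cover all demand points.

4

Coverage sets (demand points within 4 of each site):
  #1: {C-γ}
  #2: {C-α, C-δ, C-ε}
  #3: {C-β}
  #4: {C-ζ}
  #5: {}
No 3 sites suffice: every size-3 union leaves at least one demand point uncovered.
But {#1, #2, #3, #4} covers everything, so the minimum is 4.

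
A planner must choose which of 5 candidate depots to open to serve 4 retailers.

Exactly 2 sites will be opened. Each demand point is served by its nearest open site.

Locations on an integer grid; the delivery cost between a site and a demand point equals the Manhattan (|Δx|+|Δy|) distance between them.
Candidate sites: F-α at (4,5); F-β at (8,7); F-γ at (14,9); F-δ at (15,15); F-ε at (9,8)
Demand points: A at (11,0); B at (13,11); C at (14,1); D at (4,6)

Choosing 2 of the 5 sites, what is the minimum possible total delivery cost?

24

Open {F-α, F-γ}.
  A→F-α 12, B→F-γ 3, C→F-γ 8, D→F-α 1  ⇒ total 24.
Compare {F-β, F-γ}: total 26.
Compare {F-γ, F-ε}: total 28.
No size-2 selection does better; minimum is 24.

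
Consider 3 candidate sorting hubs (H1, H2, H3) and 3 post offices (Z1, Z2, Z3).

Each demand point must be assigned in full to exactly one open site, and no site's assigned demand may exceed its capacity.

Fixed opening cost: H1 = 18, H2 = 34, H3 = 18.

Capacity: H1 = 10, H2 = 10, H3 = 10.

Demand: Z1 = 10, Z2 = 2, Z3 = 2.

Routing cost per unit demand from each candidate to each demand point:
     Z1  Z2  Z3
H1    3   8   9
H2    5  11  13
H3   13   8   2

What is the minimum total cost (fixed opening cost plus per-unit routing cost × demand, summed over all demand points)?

Open {H1, H3}; cheapest assignment that respects the capacities:
  H1 (cap 10, load 10): Z1 — cost 10×3 = 30
  H3 (cap 10, load 4): Z2, Z3 — cost 2×8 + 2×2 = 20
  Shipping 50, fixed 36 → total 86.
  Any other capacity-feasible assignment to {H1, H3} ships for at least 50.
Compare {H1, H2, H3}: its best feasible assignment gives total 120.
Compare {H2, H3}: its best feasible assignment gives total 122.
Every other set of open sites that can feasibly serve all demand totals ≥ 120 even under its best assignment. Minimum: 86.

86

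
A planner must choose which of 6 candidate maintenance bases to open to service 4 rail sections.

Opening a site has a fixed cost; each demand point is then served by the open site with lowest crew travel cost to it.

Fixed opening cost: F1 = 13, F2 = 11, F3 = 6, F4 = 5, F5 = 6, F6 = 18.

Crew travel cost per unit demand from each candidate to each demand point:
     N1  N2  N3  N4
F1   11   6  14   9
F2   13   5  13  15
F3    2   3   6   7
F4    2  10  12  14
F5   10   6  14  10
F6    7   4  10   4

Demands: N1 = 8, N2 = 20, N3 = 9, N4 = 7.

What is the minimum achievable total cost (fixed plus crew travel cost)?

182

Open {F3, F6}: assign each demand point to its cheapest open site.
  N1→F3 8×2=16, N2→F3 20×3=60, N3→F3 9×6=54, N4→F6 7×4=28
  crew travel cost 158, fixed 24 → total 182.
Compare {F3}: crew travel cost 179 + fixed 6 = 185.
Compare {F3, F4, F6}: crew travel cost 158 + fixed 29 = 187.
Compare {F3, F5, F6}: crew travel cost 158 + fixed 30 = 188.
All other subsets cost ≥ 185. Minimum total cost: 182.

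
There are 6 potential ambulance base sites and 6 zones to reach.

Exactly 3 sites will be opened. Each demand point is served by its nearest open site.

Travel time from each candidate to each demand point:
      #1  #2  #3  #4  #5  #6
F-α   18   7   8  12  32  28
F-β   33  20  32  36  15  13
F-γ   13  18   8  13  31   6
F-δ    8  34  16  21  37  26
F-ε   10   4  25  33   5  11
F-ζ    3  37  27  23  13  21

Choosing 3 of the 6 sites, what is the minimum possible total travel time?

Open {F-γ, F-ε, F-ζ}.
  #1→F-ζ 3, #2→F-ε 4, #3→F-γ 8, #4→F-γ 13, #5→F-ε 5, #6→F-γ 6  ⇒ total 39.
Compare {F-α, F-ε, F-ζ}: total 43.
Compare {F-γ, F-δ, F-ε}: total 44.
No size-3 selection does better; minimum is 39.

39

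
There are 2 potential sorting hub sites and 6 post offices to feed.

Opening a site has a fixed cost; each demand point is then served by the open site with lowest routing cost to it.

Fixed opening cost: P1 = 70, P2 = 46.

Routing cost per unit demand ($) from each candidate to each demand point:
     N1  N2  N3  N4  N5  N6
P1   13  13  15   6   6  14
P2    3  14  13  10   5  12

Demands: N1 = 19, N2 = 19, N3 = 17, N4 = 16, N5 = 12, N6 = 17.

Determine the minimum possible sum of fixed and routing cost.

1001

Open {P1, P2}: assign each demand point to its cheapest open site.
  N1→P2 19×3=57, N2→P1 19×13=247, N3→P2 17×13=221, N4→P1 16×6=96, N5→P2 12×5=60, N6→P2 17×12=204
  routing cost 885, fixed 116 → total 1001.
Compare {P2}: routing cost 968 + fixed 46 = 1014.
Compare {P1}: routing cost 1155 + fixed 70 = 1225.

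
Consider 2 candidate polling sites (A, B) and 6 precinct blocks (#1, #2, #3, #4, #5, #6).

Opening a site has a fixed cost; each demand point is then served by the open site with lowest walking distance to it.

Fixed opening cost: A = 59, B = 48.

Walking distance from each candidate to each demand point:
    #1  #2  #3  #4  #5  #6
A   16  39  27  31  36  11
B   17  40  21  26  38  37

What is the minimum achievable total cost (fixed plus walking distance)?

219

Open {A}: assign each demand point to its cheapest open site.
  #1→A 16, #2→A 39, #3→A 27, #4→A 31, #5→A 36, #6→A 11
  walking distance 160, fixed 59 → total 219.
Compare {B}: walking distance 179 + fixed 48 = 227.
Compare {A, B}: walking distance 149 + fixed 107 = 256.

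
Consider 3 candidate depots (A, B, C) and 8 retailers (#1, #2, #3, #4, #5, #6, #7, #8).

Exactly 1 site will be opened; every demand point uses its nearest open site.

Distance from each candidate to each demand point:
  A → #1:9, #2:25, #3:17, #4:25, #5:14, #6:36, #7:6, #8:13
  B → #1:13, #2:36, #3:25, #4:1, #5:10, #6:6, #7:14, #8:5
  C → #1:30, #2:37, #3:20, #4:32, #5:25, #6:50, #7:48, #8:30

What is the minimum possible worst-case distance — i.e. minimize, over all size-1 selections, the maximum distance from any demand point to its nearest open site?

Open {A}.
  Farthest demand point is #6 at distance 36 (to A); all others are ≤ 36.
With {B} the worst case is 36.
With {C} the worst case is 50.
No size-1 selection achieves below 36.

36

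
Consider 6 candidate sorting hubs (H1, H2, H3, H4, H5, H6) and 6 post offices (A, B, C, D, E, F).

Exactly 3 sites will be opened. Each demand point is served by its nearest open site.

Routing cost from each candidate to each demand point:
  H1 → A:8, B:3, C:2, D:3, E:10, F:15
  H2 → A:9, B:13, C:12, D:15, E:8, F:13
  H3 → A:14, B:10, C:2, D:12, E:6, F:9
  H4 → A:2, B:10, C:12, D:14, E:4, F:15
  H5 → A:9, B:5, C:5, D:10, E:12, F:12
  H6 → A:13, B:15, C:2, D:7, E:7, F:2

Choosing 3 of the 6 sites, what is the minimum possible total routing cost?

Open {H1, H4, H6}.
  A→H4 2, B→H1 3, C→H1 2, D→H1 3, E→H4 4, F→H6 2  ⇒ total 16.
Compare {H4, H5, H6}: total 22.
Compare {H1, H3, H4}: total 23.
No size-3 selection does better; minimum is 16.

16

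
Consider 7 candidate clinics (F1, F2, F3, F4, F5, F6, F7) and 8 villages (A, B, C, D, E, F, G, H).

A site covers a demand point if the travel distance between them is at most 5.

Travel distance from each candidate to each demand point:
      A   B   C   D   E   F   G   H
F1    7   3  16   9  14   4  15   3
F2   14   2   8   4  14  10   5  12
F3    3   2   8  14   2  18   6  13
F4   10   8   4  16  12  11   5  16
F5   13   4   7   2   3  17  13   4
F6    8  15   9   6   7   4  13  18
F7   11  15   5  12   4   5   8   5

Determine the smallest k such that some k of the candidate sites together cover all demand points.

Coverage sets (demand points within 5 of each site):
  F1: {B, F, H}
  F2: {B, D, G}
  F3: {A, B, E}
  F4: {C, G}
  F5: {B, D, E, H}
  F6: {F}
  F7: {C, E, F, H}
No 2 sites suffice: every size-2 union leaves at least one demand point uncovered.
But {F2, F3, F7} covers everything, so the minimum is 3.

3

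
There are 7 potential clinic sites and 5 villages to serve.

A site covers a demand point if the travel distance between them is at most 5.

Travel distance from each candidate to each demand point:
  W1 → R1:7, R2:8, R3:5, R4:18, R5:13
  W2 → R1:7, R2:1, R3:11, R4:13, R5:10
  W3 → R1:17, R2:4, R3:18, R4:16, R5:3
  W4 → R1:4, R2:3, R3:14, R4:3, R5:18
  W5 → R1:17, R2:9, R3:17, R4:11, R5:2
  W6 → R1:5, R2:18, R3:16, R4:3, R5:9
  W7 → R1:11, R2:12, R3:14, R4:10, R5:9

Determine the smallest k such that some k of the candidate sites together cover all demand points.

3

Coverage sets (demand points within 5 of each site):
  W1: {R3}
  W2: {R2}
  W3: {R2, R5}
  W4: {R1, R2, R4}
  W5: {R5}
  W6: {R1, R4}
  W7: {}
No 2 sites suffice: every size-2 union leaves at least one demand point uncovered.
But {W1, W3, W4} covers everything, so the minimum is 3.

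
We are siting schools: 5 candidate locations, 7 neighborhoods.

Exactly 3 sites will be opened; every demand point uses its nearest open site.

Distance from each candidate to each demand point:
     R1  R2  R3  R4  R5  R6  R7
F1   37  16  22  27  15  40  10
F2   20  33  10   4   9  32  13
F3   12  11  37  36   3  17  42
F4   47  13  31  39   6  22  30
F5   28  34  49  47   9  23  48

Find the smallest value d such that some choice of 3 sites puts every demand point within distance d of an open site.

Open {F1, F2, F3}.
  Farthest demand point is R6 at distance 17 (to F3); all others are ≤ 17.
With {F2, F3, F4} the worst case is 17.
With {F2, F3, F5} the worst case is 17.
No size-3 selection achieves below 17.

17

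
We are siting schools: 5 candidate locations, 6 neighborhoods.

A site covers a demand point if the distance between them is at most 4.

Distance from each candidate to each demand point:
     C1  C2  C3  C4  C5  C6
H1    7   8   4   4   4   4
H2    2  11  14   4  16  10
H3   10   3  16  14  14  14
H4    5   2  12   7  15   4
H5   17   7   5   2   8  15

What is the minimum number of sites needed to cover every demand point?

3

Coverage sets (demand points within 4 of each site):
  H1: {C3, C4, C5, C6}
  H2: {C1, C4}
  H3: {C2}
  H4: {C2, C6}
  H5: {C4}
No 2 sites suffice: every size-2 union leaves at least one demand point uncovered.
But {H1, H2, H3} covers everything, so the minimum is 3.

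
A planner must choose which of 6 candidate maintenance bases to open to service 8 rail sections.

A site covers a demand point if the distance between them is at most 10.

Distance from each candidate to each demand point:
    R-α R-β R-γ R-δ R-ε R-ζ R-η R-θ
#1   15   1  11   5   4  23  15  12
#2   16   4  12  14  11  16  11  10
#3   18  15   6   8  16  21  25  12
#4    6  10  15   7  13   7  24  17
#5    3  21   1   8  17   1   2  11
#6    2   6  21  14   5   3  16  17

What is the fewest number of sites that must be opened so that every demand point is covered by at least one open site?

Coverage sets (demand points within 10 of each site):
  #1: {R-β, R-δ, R-ε}
  #2: {R-β, R-θ}
  #3: {R-γ, R-δ}
  #4: {R-α, R-β, R-δ, R-ζ}
  #5: {R-α, R-γ, R-δ, R-ζ, R-η}
  #6: {R-α, R-β, R-ε, R-ζ}
No 2 sites suffice: every size-2 union leaves at least one demand point uncovered.
But {#1, #2, #5} covers everything, so the minimum is 3.

3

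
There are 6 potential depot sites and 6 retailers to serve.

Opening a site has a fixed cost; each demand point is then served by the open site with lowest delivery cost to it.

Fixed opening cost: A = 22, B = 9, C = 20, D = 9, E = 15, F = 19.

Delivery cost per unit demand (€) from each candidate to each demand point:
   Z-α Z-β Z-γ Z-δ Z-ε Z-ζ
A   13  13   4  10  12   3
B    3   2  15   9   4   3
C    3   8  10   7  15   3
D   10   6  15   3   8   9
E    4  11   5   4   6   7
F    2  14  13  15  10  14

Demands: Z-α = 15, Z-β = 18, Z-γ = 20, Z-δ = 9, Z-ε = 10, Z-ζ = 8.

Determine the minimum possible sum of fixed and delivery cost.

292

Open {A, B, D}: assign each demand point to its cheapest open site.
  Z-α→B 15×3=45, Z-β→B 18×2=36, Z-γ→A 20×4=80, Z-δ→D 9×3=27, Z-ε→B 10×4=40, Z-ζ→A 8×3=24
  delivery cost 252, fixed 40 → total 292.
Compare {A, B, D, F}: delivery cost 237 + fixed 59 = 296.
Compare {B, E}: delivery cost 281 + fixed 24 = 305.
Compare {B, D, E}: delivery cost 272 + fixed 33 = 305.
All other subsets cost ≥ 296. Minimum total cost: 292.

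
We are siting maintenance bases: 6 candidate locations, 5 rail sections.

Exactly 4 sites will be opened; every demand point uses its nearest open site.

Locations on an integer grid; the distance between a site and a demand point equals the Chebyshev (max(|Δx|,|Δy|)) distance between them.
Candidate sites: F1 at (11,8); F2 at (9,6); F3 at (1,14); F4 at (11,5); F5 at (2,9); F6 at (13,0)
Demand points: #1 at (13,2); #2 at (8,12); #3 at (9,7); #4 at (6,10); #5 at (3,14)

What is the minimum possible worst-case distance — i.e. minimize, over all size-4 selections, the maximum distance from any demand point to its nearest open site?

4

Open {F1, F2, F3, F4}.
  Farthest demand point is #2 at distance 4 (to F1); all others are ≤ 4.
With {F1, F2, F3, F5} the worst case is 4.
With {F1, F2, F3, F6} the worst case is 4.
No size-4 selection achieves below 4.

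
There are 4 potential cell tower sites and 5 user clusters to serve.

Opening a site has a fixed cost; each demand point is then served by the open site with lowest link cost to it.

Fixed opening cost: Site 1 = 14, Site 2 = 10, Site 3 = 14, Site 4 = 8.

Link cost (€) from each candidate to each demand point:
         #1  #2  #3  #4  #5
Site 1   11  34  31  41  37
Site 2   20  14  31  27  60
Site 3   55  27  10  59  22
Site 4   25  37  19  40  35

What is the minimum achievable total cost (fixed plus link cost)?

Open {Site 2, Site 3}: assign each demand point to its cheapest open site.
  #1→Site 2 20, #2→Site 2 14, #3→Site 3 10, #4→Site 2 27, #5→Site 3 22
  link cost 93, fixed 24 → total 117.
Compare {Site 1, Site 2, Site 3}: link cost 84 + fixed 38 = 122.
Compare {Site 2, Site 3, Site 4}: link cost 93 + fixed 32 = 125.
Compare {Site 1, Site 2, Site 3, Site 4}: link cost 84 + fixed 46 = 130.
All other subsets cost ≥ 122. Minimum total cost: 117.

117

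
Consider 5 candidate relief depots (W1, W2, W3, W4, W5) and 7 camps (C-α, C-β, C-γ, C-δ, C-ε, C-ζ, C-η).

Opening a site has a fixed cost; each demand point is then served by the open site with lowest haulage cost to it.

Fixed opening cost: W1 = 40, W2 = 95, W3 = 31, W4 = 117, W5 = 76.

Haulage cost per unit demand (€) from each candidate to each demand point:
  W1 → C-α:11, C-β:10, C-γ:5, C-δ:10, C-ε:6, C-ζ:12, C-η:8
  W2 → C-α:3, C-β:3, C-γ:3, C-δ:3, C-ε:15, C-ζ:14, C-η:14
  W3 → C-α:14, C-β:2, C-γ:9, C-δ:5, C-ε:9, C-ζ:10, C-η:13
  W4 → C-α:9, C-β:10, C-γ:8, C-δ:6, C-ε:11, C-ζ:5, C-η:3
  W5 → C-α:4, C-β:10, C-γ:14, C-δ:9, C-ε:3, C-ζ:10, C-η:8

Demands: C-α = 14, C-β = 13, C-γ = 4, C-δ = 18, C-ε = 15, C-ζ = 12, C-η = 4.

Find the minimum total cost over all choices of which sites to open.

512

Open {W3, W5}: assign each demand point to its cheapest open site.
  C-α→W5 14×4=56, C-β→W3 13×2=26, C-γ→W3 4×9=36, C-δ→W3 18×5=90, C-ε→W5 15×3=45, C-ζ→W3 12×10=120, C-η→W5 4×8=32
  haulage cost 405, fixed 107 → total 512.
Compare {W2, W5}: haulage cost 344 + fixed 171 = 515.
Compare {W2, W3, W5}: haulage cost 331 + fixed 202 = 533.
Compare {W1, W3, W5}: haulage cost 389 + fixed 147 = 536.
All other subsets cost ≥ 515. Minimum total cost: 512.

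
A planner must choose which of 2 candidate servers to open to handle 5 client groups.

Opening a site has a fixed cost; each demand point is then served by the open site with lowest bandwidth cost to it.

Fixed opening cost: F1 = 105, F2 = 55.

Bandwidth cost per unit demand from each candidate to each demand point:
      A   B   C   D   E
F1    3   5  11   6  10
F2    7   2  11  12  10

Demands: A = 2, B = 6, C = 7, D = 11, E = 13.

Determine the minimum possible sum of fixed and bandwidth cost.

Open {F1}: assign each demand point to its cheapest open site.
  A→F1 2×3=6, B→F1 6×5=30, C→F1 7×11=77, D→F1 11×6=66, E→F1 13×10=130
  bandwidth cost 309, fixed 105 → total 414.
Compare {F2}: bandwidth cost 365 + fixed 55 = 420.
Compare {F1, F2}: bandwidth cost 291 + fixed 160 = 451.

414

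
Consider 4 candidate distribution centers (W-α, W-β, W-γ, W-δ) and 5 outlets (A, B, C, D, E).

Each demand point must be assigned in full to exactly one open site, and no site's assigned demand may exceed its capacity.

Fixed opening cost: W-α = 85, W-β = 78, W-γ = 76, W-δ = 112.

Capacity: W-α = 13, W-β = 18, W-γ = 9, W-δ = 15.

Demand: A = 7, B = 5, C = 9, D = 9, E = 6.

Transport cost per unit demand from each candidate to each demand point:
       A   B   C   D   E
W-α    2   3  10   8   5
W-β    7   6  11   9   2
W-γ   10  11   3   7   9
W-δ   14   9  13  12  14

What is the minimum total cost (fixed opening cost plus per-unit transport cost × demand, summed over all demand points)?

Open {W-α, W-β, W-γ}; cheapest assignment that respects the capacities:
  W-α (cap 13, load 12): A, B — cost 7×2 + 5×3 = 29
  W-β (cap 18, load 15): D, E — cost 9×9 + 6×2 = 93
  W-γ (cap 9, load 9): C — cost 9×3 = 27
  Shipping 149, fixed 239 → total 388.
  Any other capacity-feasible assignment to {W-α, W-β, W-γ} ships for at least 149.
Compare {W-β, W-γ, W-δ}: its best feasible assignment gives total 492.
Compare {W-α, W-γ, W-δ}: its best feasible assignment gives total 497.
Every other set of open sites that can feasibly serve all demand totals ≥ 492 even under its best assignment. Minimum: 388.

388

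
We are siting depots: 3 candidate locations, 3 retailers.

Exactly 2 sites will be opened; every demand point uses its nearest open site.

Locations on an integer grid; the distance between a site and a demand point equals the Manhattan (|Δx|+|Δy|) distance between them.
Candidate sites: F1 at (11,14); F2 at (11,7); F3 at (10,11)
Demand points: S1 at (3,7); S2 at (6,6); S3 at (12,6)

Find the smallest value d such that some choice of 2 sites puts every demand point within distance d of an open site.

8

Open {F1, F2}.
  Farthest demand point is S1 at distance 8 (to F2); all others are ≤ 8.
With {F2, F3} the worst case is 8.
With {F1, F3} the worst case is 11.
No size-2 selection achieves below 8.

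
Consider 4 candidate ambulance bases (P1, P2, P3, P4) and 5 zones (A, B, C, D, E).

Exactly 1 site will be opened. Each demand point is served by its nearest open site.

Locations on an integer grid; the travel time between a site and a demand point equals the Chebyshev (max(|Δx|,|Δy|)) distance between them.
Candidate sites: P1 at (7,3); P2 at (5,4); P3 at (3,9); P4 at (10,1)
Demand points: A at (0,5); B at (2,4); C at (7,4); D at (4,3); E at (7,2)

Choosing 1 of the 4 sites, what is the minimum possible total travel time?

13

Open {P2}.
  A→P2 5, B→P2 3, C→P2 2, D→P2 1, E→P2 2  ⇒ total 13.
Compare {P1}: total 17.
Compare {P3}: total 27.
No size-1 selection does better; minimum is 13.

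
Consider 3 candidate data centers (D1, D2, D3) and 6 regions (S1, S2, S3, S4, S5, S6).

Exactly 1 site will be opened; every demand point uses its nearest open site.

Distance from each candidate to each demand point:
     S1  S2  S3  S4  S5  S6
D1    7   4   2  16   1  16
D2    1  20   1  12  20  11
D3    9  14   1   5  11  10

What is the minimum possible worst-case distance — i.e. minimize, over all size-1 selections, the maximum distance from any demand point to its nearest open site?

14

Open {D3}.
  Farthest demand point is S2 at distance 14 (to D3); all others are ≤ 14.
With {D1} the worst case is 16.
With {D2} the worst case is 20.
No size-1 selection achieves below 14.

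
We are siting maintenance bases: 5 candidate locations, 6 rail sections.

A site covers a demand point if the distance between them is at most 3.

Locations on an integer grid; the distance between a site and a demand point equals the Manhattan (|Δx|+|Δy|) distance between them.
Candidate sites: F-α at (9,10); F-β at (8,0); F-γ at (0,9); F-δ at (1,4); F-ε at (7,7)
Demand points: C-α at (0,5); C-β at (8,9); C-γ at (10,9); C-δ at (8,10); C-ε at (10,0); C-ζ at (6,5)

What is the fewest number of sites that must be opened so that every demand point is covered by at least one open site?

Coverage sets (demand points within 3 of each site):
  F-α: {C-β, C-γ, C-δ}
  F-β: {C-ε}
  F-γ: {}
  F-δ: {C-α}
  F-ε: {C-β, C-ζ}
No 3 sites suffice: every size-3 union leaves at least one demand point uncovered.
But {F-α, F-β, F-δ, F-ε} covers everything, so the minimum is 4.

4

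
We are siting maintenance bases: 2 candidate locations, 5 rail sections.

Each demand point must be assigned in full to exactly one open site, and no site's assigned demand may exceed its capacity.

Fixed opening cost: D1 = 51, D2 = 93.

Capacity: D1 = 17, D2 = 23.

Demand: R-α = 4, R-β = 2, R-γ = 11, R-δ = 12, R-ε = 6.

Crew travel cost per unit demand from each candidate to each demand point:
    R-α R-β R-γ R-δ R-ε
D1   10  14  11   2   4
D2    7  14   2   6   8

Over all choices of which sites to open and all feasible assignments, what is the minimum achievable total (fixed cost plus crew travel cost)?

294

Open {D1, D2}; cheapest assignment that respects the capacities:
  D1 (cap 17, load 14): R-β, R-δ — cost 2×14 + 12×2 = 52
  D2 (cap 23, load 21): R-α, R-γ, R-ε — cost 4×7 + 11×2 + 6×8 = 98
  Shipping 150, fixed 144 → total 294.
  Any other capacity-feasible assignment to {D1, D2} ships for at least 150.
Total demand is 35 and no other set of sites has combined capacity ≥ 35, so {D1, D2} is the only feasible choice of open sites. Minimum: 294.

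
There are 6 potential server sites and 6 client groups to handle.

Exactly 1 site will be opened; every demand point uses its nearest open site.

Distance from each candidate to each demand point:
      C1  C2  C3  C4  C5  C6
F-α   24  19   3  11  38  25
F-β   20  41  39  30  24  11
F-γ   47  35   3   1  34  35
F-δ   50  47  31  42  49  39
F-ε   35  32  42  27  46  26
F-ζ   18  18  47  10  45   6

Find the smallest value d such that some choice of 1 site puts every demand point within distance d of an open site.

Open {F-α}.
  Farthest demand point is C5 at distance 38 (to F-α); all others are ≤ 38.
With {F-β} the worst case is 41.
With {F-ε} the worst case is 46.
No size-1 selection achieves below 38.

38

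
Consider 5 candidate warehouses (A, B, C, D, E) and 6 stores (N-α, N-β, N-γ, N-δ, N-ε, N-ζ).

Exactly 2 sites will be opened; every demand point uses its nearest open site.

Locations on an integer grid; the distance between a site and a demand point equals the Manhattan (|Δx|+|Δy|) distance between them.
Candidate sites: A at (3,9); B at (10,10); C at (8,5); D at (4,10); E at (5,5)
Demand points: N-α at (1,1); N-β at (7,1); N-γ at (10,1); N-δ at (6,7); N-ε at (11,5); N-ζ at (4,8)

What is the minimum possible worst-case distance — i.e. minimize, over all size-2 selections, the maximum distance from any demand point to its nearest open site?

8

Open {C, E}.
  Farthest demand point is N-α at distance 8 (to E); all others are ≤ 8.
With {A, E} the worst case is 9.
With {B, E} the worst case is 9.
No size-2 selection achieves below 8.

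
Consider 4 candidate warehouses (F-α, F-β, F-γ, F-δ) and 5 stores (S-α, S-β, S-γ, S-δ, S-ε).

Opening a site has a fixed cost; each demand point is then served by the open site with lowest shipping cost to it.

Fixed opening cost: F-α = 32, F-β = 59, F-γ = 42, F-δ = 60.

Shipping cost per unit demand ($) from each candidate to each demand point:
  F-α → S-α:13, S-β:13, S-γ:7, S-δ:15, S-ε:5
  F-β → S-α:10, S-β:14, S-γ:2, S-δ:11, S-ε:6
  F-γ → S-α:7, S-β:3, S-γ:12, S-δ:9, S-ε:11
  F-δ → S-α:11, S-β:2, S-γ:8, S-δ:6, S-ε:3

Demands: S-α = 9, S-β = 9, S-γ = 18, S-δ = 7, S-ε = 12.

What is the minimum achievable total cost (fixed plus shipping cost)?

341

Open {F-β, F-δ}: assign each demand point to its cheapest open site.
  S-α→F-β 9×10=90, S-β→F-δ 9×2=18, S-γ→F-β 18×2=36, S-δ→F-δ 7×6=42, S-ε→F-δ 12×3=36
  shipping cost 222, fixed 119 → total 341.
Compare {F-β, F-γ, F-δ}: shipping cost 195 + fixed 161 = 356.
Compare {F-β, F-γ}: shipping cost 261 + fixed 101 = 362.
Compare {F-α, F-β, F-δ}: shipping cost 222 + fixed 151 = 373.
All other subsets cost ≥ 356. Minimum total cost: 341.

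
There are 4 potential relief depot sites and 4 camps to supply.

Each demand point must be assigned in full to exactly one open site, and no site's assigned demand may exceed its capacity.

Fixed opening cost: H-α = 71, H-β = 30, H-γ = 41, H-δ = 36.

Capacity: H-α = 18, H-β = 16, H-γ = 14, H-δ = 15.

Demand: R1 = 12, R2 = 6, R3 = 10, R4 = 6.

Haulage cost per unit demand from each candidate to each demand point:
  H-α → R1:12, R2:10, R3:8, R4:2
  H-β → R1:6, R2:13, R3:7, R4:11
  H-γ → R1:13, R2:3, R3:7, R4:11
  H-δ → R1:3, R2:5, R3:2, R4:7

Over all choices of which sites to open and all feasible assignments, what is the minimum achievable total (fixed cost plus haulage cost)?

283

Open {H-β, H-γ, H-δ}; cheapest assignment that respects the capacities:
  H-β (cap 16, load 12): R1 — cost 12×6 = 72
  H-γ (cap 14, load 12): R2, R4 — cost 6×3 + 6×11 = 84
  H-δ (cap 15, load 10): R3 — cost 10×2 = 20
  Shipping 176, fixed 107 → total 283.
  Any other capacity-feasible assignment to {H-β, H-γ, H-δ} ships for at least 176.
Compare {H-α, H-γ, H-δ}: its best feasible assignment gives total 294.
Compare {H-α, H-β, H-γ, H-δ}: its best feasible assignment gives total 300.
Every other set of open sites that can feasibly serve all demand totals ≥ 294 even under its best assignment. Minimum: 283.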